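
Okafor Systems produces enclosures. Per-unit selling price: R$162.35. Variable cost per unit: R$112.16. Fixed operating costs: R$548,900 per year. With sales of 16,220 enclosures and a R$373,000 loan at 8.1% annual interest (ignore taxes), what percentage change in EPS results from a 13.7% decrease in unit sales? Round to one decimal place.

At 16,220 units, contribution = 16,220 × R$50.19 = R$814,081.80.
Operating income = contribution − fixed costs = R$814,081.80 − R$548,900 = R$265,181.80.
Interest = R$30,213.00, so EBIT − I = R$234,968.80.
Degree of combined leverage = contribution ÷ (EBIT − I) = R$814,081.80 ÷ R$234,968.80 = 3.4646.
EPS therefore changes by 3.4646 × (-13.7%) = -47.5%.

-47.5%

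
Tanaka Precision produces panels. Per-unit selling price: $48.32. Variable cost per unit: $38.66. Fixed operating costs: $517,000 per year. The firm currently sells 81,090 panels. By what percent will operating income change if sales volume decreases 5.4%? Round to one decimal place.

-15.9%

At 81,090 units, contribution = 81,090 × $9.66 = $783,329.40.
Subtracting fixed costs: EBIT = $783,329.40 − $517,000 = $266,329.40.
DOL = contribution ÷ EBIT = $783,329.40 ÷ $266,329.40 = 2.9412.
So EBIT moves 2.9412 × (-5.4%) = -15.9%.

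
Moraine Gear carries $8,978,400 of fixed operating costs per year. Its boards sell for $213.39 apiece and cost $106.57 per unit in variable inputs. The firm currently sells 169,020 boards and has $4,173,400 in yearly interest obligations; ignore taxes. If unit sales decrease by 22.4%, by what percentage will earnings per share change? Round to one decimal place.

-82.5%

Contribution at this volume is 169,020 × $106.82 = $18,054,716.40.
Operating income = contribution − fixed costs = $18,054,716.40 − $8,978,400 = $9,076,316.40.
Interest = $4,173,400.00, so EBIT − I = $4,902,916.40.
Degree of combined leverage = contribution ÷ (EBIT − I) = $18,054,716.40 ÷ $4,902,916.40 = 3.6824.
%ΔEPS = DCL × %ΔSales = 3.6824 × -22.4% = -82.5%.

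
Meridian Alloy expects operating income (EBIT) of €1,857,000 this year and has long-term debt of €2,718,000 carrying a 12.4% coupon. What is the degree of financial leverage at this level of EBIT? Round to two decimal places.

1.22

Interest = €337,032.00.
DFL = EBIT ÷ (EBIT − I) = €1,857,000 ÷ (€1,857,000 − €337,032.00) = €1,857,000 ÷ €1,519,968.00 = 1.2217.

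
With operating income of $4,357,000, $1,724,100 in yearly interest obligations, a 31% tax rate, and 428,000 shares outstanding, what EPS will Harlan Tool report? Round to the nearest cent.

$4.24

Interest = $1,724,100.00, so EBT = $4,357,000 − $1,724,100.00 = $2,632,900.00.
Net income = $2,632,900.00 × (1 − 0.31) = $1,816,701.00.
Per share: $1,816,701.00 / 428,000 shares = $4.24.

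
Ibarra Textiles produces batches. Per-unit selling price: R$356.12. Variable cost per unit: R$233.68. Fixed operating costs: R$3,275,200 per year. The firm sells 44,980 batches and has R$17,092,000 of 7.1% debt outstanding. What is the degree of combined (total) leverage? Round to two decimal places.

5.41

Contribution at this volume is 44,980 × R$122.44 = R$5,507,351.20.
Operating income = contribution − fixed costs = R$5,507,351.20 − R$3,275,200 = R$2,232,151.20. Interest = R$1,213,532.00, so EBIT − I = R$1,018,619.20.
DCL = contribution ÷ (EBIT − I) = R$5,507,351.20 ÷ R$1,018,619.20 = 5.4067.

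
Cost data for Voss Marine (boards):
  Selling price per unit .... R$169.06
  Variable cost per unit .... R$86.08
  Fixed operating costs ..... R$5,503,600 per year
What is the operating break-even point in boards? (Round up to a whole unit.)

Unit CM = price − variable cost = R$169.06 − R$86.08 = R$82.98.
Break-even volume = fixed costs ÷ CM per unit = R$5,503,600 ÷ R$82.98 = 66,324.42, so 66,325 boards.

66,325 boards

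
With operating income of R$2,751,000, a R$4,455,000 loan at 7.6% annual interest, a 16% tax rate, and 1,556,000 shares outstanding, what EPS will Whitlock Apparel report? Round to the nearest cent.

Pre-tax income = R$2,751,000 − R$338,580.00 = R$2,412,420.00.
Net income = R$2,412,420.00 × (1 − 0.16) = R$2,026,432.80.
Per share: R$2,026,432.80 / 1,556,000 shares = R$1.30.

R$1.30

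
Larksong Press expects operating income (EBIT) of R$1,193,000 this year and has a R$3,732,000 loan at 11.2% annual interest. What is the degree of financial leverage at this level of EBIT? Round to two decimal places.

1.54

Annual interest charges come to R$417,984.00.
Degree of financial leverage = EBIT / (EBIT − interest) = R$1,193,000 / R$775,016.00 = 1.5393.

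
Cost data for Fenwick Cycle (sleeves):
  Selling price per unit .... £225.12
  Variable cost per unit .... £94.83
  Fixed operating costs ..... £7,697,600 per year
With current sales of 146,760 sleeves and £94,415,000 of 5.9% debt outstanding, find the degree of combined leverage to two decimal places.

Total contribution margin = 146,760 × £130.29 = £19,121,360.40.
EBIT = £19,121,360.40 − £7,697,600 = £11,423,760.40. Interest = £5,570,485.00.
DOL = £19,121,360.40 ÷ £11,423,760.40 = 1.6738; DFL = £11,423,760.40 ÷ £5,853,275.40 = 1.9517.
Combined leverage = 1.6738 × 1.9517 = 3.2668.

3.27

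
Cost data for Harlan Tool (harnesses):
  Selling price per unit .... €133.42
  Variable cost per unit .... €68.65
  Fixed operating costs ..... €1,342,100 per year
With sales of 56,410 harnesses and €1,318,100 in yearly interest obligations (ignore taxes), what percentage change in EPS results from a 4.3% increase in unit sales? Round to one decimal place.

+15.8%

Total contribution margin = 56,410 × €64.77 = €3,653,675.70.
EBIT = €3,653,675.70 − €1,342,100 = €2,311,575.70.
Interest = €1,318,100.00, so EBIT − I = €993,475.70.
DCL = total CM / (EBIT − I) = €3,653,675.70 / €993,475.70 = 3.6777.
EPS therefore changes by 3.6777 × (+4.3%) = +15.8%.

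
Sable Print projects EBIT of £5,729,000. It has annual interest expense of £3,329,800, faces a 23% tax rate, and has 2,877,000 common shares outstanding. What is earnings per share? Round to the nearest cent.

£0.64

Interest = £3,329,800.00, so EBT = £5,729,000 − £3,329,800.00 = £2,399,200.00.
After tax at 23%: net income = £2,399,200.00 × 0.77 = £1,847,384.00.
Per share: £1,847,384.00 / 2,877,000 shares = £0.64.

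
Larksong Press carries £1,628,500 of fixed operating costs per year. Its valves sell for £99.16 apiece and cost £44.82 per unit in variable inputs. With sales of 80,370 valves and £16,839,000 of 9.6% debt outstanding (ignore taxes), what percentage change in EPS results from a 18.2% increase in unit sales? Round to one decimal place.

Total contribution margin = 80,370 × £54.34 = £4,367,305.80.
EBIT = £4,367,305.80 − £1,628,500 = £2,738,805.80.
Interest = £1,616,544.00, so EBIT − I = £1,122,261.80.
DCL = total CM / (EBIT − I) = £4,367,305.80 / £1,122,261.80 = 3.8915.
%ΔEPS = DCL × %ΔSales = 3.8915 × +18.2% = +70.8%.

+70.8%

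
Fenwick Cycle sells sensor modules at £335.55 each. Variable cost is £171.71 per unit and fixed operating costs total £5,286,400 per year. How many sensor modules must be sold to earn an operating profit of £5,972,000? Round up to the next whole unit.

68,716 sensor modules

Unit CM = price − variable cost = £335.55 − £171.71 = £163.84.
Units = (FC + target) / CM = (£5,286,400 + £5,972,000) / £163.84 = 68,715.82, so 68,716 sensor modules.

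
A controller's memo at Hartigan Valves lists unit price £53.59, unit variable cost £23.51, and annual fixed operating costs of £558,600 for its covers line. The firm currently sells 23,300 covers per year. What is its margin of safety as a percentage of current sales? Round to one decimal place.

20.3%

Unit CM = price − variable cost = £53.59 − £23.51 = £30.08. Break-even units = £558,600 ÷ £30.08 = 18,570.48; break-even revenue = 18,570.48 × £53.59 = £995,191.95.
Actual sales revenue = 23,300 × £53.59 = £1,248,647.00.
Margin of safety = (£1,248,647.00 − £995,191.95) ÷ £1,248,647.00 = 20.3%.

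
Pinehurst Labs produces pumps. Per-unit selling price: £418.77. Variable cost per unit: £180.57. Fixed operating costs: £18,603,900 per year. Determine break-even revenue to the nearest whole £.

£32,706,781

CM per unit = £418.77 − £180.57 = £238.20; CM ratio = £238.20 / £418.77 = 0.5688.
Break-even revenue = fixed costs × price ÷ CM = £18,603,900 × £418.77 ÷ £238.20 = £32,706,781.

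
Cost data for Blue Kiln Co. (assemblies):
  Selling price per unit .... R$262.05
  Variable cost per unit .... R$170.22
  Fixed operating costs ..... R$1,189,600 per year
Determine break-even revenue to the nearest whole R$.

CM per unit = R$262.05 − R$170.22 = R$91.83; CM ratio = R$91.83 / R$262.05 = 0.3504.
Break-even revenue = fixed costs × price ÷ CM = R$1,189,600 × R$262.05 ÷ R$91.83 = R$3,394,693.

R$3,394,693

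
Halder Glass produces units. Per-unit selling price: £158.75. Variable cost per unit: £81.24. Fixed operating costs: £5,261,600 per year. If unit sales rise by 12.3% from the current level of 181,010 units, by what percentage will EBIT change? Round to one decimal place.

+19.7%

Total contribution margin = 181,010 × £77.51 = £14,030,085.10.
EBIT = £14,030,085.10 − £5,261,600 = £8,768,485.10.
So DOL = total CM / EBIT = £14,030,085.10 / £8,768,485.10 = 1.6001.
%ΔEBIT = DOL × %ΔSales = 1.6001 × +12.3% = +19.7%.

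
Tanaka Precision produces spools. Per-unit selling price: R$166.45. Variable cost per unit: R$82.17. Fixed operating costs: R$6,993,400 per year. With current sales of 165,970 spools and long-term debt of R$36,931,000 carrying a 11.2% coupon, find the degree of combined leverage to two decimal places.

4.89

Total contribution margin = 165,970 × R$84.28 = R$13,987,951.60.
Operating income = contribution − fixed costs = R$13,987,951.60 − R$6,993,400 = R$6,994,551.60. Interest = R$4,136,272.00.
DOL = R$13,987,951.60 ÷ R$6,994,551.60 = 1.9998; DFL = R$6,994,551.60 ÷ R$2,858,279.60 = 2.4471.
DCL = DOL × DFL = 1.9998 × 2.4471 = 4.8937.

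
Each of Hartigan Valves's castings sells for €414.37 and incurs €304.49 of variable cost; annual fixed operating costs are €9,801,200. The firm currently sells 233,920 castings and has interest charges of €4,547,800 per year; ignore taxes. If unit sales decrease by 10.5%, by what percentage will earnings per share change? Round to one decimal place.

Total contribution margin = 233,920 × €109.88 = €25,703,129.60.
Operating income = contribution − fixed costs = €25,703,129.60 − €9,801,200 = €15,901,929.60.
Interest = €4,547,800.00, so EBIT − I = €11,354,129.60.
DCL = total CM / (EBIT − I) = €25,703,129.60 / €11,354,129.60 = 2.2638.
%ΔEPS = DCL × %ΔSales = 2.2638 × -10.5% = -23.8%.

-23.8%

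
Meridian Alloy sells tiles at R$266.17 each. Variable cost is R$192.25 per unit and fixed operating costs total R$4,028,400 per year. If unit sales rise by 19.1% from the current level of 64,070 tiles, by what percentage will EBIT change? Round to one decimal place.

+127.8%

Total contribution margin = 64,070 × R$73.92 = R$4,736,054.40.
Subtracting fixed costs: EBIT = R$4,736,054.40 − R$4,028,400 = R$707,654.40.
DOL = contribution ÷ EBIT = R$4,736,054.40 ÷ R$707,654.40 = 6.6926.
%ΔEBIT = DOL × %ΔSales = 6.6926 × +19.1% = +127.8%.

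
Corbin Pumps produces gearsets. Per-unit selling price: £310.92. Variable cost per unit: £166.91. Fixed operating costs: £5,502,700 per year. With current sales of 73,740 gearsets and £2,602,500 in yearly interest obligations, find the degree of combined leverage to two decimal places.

4.22

Total contribution margin = 73,740 × £144.01 = £10,619,297.40.
EBIT = £10,619,297.40 − £5,502,700 = £5,116,597.40. Interest = £2,602,500.00.
DOL = £10,619,297.40 ÷ £5,116,597.40 = 2.0755; DFL = £5,116,597.40 ÷ £2,514,097.40 = 2.0352.
Combined leverage = 2.0755 × 2.0352 = 4.2241.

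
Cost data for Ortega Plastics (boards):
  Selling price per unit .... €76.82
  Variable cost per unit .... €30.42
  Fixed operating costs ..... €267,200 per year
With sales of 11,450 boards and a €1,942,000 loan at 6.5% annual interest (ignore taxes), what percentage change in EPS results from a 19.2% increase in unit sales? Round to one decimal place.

Total contribution margin = 11,450 × €46.40 = €531,280.00.
EBIT = €531,280.00 − €267,200 = €264,080.00.
Interest = €126,230.00, so EBIT − I = €137,850.00.
Degree of combined leverage = contribution ÷ (EBIT − I) = €531,280.00 ÷ €137,850.00 = 3.8540.
%ΔEPS = DCL × %ΔSales = 3.8540 × +19.2% = +74.0%.

+74.0%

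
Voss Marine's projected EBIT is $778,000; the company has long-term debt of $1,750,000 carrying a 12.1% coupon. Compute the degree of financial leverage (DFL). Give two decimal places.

Annual interest charges come to $211,750.00.
Degree of financial leverage = EBIT / (EBIT − interest) = $778,000 / $566,250.00 = 1.3740.

1.37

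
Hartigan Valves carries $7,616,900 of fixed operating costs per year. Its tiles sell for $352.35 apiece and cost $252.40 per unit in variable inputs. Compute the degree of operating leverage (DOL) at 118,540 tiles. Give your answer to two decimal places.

2.80

Contribution at this volume is 118,540 × $99.95 = $11,848,073.00.
Operating income = contribution − fixed costs = $11,848,073.00 − $7,616,900 = $4,231,173.00.
So DOL = total CM / EBIT = $11,848,073.00 / $4,231,173.00 = 2.8002.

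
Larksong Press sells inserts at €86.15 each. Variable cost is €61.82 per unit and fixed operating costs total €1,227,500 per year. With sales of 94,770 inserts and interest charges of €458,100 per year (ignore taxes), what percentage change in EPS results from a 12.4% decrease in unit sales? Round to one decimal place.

-46.1%

At 94,770 units, contribution = 94,770 × €24.33 = €2,305,754.10.
Operating income = contribution − fixed costs = €2,305,754.10 − €1,227,500 = €1,078,254.10.
Interest = €458,100.00, so EBIT − I = €620,154.10.
Degree of combined leverage = contribution ÷ (EBIT − I) = €2,305,754.10 ÷ €620,154.10 = 3.7180.
%ΔEPS = DCL × %ΔSales = 3.7180 × -12.4% = -46.1%.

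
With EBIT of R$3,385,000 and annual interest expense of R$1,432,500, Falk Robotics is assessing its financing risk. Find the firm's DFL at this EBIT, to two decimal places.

Interest = R$1,432,500.00.
Degree of financial leverage = EBIT / (EBIT − interest) = R$3,385,000 / R$1,952,500.00 = 1.7337.

1.73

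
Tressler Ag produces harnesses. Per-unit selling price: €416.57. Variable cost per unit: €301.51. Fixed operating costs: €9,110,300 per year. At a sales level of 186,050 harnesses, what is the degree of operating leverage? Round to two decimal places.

1.74

Contribution at this volume is 186,050 × €115.06 = €21,406,913.00.
Operating income = contribution − fixed costs = €21,406,913.00 − €9,110,300 = €12,296,613.00.
So DOL = total CM / EBIT = €21,406,913.00 / €12,296,613.00 = 1.7409.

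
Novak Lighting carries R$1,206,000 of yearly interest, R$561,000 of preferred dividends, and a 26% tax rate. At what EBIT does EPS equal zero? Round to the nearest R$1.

R$1,964,108

Preferred dividends are paid after tax, so their pre-tax equivalent is R$561,000 ÷ (1 − 0.26) = R$758,108.11.
EPS = 0 when EBIT covers interest plus the pre-tax preferred burden: R$1,206,000 + R$758,108.11 = R$1,964,108.11.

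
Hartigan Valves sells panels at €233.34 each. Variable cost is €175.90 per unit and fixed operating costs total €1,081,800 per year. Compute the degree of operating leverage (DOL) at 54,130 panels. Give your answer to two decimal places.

Contribution at this volume is 54,130 × €57.44 = €3,109,227.20.
EBIT = €3,109,227.20 − €1,081,800 = €2,027,427.20.
So DOL = total CM / EBIT = €3,109,227.20 / €2,027,427.20 = 1.5336.

1.53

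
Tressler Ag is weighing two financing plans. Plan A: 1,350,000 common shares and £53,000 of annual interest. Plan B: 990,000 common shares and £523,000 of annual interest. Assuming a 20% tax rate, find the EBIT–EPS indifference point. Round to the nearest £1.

Set EPS_A = EPS_B: (EBIT − £53,000)(1 − 0.20) ÷ 1,350,000 = (EBIT − £523,000)(1 − 0.20) ÷ 990,000.
The (1 − t) factor cancels: (EBIT − 53,000) × 990,000 = (EBIT − 523,000) × 1,350,000.
EBIT × (1,350,000 − 990,000) = 523,000 × 1,350,000 − 53,000 × 990,000 = 653,580,000,000, so EBIT = 653,580,000,000 ÷ 360,000 = 1,815,500.00.

£1,815,500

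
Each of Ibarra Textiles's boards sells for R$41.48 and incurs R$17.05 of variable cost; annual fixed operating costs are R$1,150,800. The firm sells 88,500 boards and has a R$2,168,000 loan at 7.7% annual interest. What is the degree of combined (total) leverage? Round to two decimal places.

2.56

Total contribution margin = 88,500 × R$24.43 = R$2,162,055.00.
Operating income = contribution − fixed costs = R$2,162,055.00 − R$1,150,800 = R$1,011,255.00. Interest = R$166,936.00.
DOL = R$2,162,055.00 ÷ R$1,011,255.00 = 2.1380; DFL = R$1,011,255.00 ÷ R$844,319.00 = 1.1977.
Combined leverage = 2.1380 × 1.1977 = 2.5607.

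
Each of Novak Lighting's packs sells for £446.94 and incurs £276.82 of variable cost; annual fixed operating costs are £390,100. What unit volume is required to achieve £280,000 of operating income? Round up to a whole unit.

Unit CM = price − variable cost = £446.94 − £276.82 = £170.12.
Need Q such that Q × £170.12 − £390,100 = £280,000, i.e. Q = £670,100 / £170.12 = 3,938.98 → 3,939.

3,939 packs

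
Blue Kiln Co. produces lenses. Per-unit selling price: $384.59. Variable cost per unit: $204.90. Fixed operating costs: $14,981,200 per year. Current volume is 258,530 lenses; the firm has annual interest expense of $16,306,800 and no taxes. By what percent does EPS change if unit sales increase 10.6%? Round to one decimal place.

At 258,530 units, contribution = 258,530 × $179.69 = $46,455,255.70.
EBIT = $46,455,255.70 − $14,981,200 = $31,474,055.70.
Interest = $16,306,800.00, so EBIT − I = $15,167,255.70.
DCL = total CM / (EBIT − I) = $46,455,255.70 / $15,167,255.70 = 3.0629.
EPS therefore changes by 3.0629 × (+10.6%) = +32.5%.

+32.5%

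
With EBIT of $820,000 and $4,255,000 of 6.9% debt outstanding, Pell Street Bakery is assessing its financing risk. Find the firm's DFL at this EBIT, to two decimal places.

Annual interest charges come to $293,595.00.
DFL = EBIT ÷ (EBIT − I) = $820,000 ÷ ($820,000 − $293,595.00) = $820,000 ÷ $526,405.00 = 1.5577.

1.56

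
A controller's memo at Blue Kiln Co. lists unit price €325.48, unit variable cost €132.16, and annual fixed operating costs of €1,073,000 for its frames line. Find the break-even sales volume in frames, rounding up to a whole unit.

5,551 frames

Each unit contributes €325.48 − €132.16 = €193.32.
Units to break even: €1,073,000 ÷ €193.32 = 5,550.38, rounded up to 5,551.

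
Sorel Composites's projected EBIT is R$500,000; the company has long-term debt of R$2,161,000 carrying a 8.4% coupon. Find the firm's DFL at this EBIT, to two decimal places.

1.57

Interest = R$181,524.00.
Degree of financial leverage = EBIT / (EBIT − interest) = R$500,000 / R$318,476.00 = 1.5700.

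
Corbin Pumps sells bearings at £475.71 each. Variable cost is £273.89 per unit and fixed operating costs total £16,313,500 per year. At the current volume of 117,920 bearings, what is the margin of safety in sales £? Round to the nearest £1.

Each unit contributes £475.71 − £273.89 = £201.82. Break-even units = £16,313,500 ÷ £201.82 = 80,831.93; break-even revenue = 80,831.93 × £475.71 = £38,452,557.15.
Current sales = 117,920 × £475.71 = £56,095,723.20.
Margin of safety = £56,095,723.20 − £38,452,557.15 = £17,643,166.

£17,643,166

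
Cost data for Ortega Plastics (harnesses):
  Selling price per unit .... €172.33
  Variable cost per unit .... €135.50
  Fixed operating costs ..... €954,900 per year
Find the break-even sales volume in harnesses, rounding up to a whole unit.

Contribution margin per unit = €172.33 − €135.50 = €36.83.
Break-even Q = €954,900 / €36.83 = 25,927.23 → 25,928 harnesses.

25,928 harnesses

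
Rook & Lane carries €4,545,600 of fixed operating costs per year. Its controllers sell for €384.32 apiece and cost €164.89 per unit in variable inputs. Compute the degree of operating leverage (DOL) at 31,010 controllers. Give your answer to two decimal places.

3.01

At 31,010 units, contribution = 31,010 × €219.43 = €6,804,524.30.
Operating income = contribution − fixed costs = €6,804,524.30 − €4,545,600 = €2,258,924.30.
Degree of operating leverage = €6,804,524.30 / €2,258,924.30 = 3.0123.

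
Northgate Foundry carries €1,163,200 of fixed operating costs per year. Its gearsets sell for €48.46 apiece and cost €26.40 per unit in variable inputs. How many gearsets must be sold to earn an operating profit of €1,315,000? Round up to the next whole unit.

Contribution margin per unit = €48.46 − €26.40 = €22.06.
Need Q such that Q × €22.06 − €1,163,200 = €1,315,000, i.e. Q = €2,478,200 / €22.06 = 112,339.08 → 112,340.

112,340 gearsets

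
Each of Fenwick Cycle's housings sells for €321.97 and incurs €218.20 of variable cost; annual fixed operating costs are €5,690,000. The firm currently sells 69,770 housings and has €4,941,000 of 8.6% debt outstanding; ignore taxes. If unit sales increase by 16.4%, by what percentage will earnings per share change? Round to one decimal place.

At 69,770 units, contribution = 69,770 × €103.77 = €7,240,032.90.
Subtracting fixed costs: EBIT = €7,240,032.90 − €5,690,000 = €1,550,032.90.
Interest = €424,926.00, so EBIT − I = €1,125,106.90.
Degree of combined leverage = contribution ÷ (EBIT − I) = €7,240,032.90 ÷ €1,125,106.90 = 6.4350.
%ΔEPS = DCL × %ΔSales = 6.4350 × +16.4% = +105.5%.

+105.5%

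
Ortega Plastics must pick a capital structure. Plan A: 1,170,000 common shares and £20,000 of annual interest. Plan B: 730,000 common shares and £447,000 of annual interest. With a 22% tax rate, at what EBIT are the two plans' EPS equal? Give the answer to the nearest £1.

£1,155,432

At indifference, (EBIT − 20,000)(1 − t)/1,170,000 = (EBIT − 447,000)(1 − t)/730,000.
Cancelling (1 − t) and cross-multiplying: 730,000·(EBIT − 20,000) = 1,170,000·(EBIT − 447,000).
Solving, EBIT = (447,000·1,170,000 − 20,000·730,000) / (1,170,000 − 730,000) = 508,390,000,000 / 440,000 = 1,155,431.82.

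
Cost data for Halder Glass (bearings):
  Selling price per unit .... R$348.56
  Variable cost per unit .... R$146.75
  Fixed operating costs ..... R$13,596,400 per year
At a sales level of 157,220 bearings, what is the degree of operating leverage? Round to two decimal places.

1.75

At 157,220 units, contribution = 157,220 × R$201.81 = R$31,728,568.20.
Subtracting fixed costs: EBIT = R$31,728,568.20 − R$13,596,400 = R$18,132,168.20.
DOL = contribution ÷ EBIT = R$31,728,568.20 ÷ R$18,132,168.20 = 1.7498.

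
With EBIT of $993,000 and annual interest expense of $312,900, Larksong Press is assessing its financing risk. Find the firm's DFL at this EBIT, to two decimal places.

1.46

Annual interest charges come to $312,900.00.
Degree of financial leverage = EBIT / (EBIT − interest) = $993,000 / $680,100.00 = 1.4601.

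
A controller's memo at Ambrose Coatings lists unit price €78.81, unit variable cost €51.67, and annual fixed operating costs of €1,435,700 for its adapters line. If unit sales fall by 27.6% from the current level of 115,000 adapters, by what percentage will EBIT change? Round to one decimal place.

-51.1%

At 115,000 units, contribution = 115,000 × €27.14 = €3,121,100.00.
Operating income = contribution − fixed costs = €3,121,100.00 − €1,435,700 = €1,685,400.00.
So DOL = total CM / EBIT = €3,121,100.00 / €1,685,400.00 = 1.8518.
So EBIT moves 1.8518 × (-27.6%) = -51.1%.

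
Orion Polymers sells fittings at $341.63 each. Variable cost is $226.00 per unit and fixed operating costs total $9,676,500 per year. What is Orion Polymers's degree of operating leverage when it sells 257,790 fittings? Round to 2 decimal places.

Contribution at this volume is 257,790 × $115.63 = $29,808,257.70.
EBIT = $29,808,257.70 − $9,676,500 = $20,131,757.70.
Degree of operating leverage = $29,808,257.70 / $20,131,757.70 = 1.4807.

1.48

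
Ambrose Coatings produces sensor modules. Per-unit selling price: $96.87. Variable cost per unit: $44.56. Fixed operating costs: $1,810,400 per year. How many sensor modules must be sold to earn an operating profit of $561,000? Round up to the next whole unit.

Unit CM = price − variable cost = $96.87 − $44.56 = $52.31.
Need Q such that Q × $52.31 − $1,810,400 = $561,000, i.e. Q = $2,371,400 / $52.31 = 45,333.59 → 45,334.

45,334 sensor modules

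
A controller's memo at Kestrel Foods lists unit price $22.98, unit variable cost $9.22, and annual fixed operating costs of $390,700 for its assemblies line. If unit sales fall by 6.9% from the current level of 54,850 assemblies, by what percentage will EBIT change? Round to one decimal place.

At 54,850 units, contribution = 54,850 × $13.76 = $754,736.00.
EBIT = $754,736.00 − $390,700 = $364,036.00.
So DOL = total CM / EBIT = $754,736.00 / $364,036.00 = 2.0732.
So EBIT moves 2.0732 × (-6.9%) = -14.3%.

-14.3%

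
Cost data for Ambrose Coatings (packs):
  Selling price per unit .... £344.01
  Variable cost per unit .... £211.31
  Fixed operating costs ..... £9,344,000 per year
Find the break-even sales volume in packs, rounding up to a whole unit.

Contribution margin per unit = £344.01 − £211.31 = £132.70.
Units to break even: £9,344,000 ÷ £132.70 = 70,414.47, rounded up to 70,415.

70,415 packs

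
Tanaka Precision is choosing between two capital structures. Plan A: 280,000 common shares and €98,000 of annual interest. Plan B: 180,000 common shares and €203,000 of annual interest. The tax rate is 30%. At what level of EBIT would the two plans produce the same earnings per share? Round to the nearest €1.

At indifference, (EBIT − 98,000)(1 − t)/280,000 = (EBIT − 203,000)(1 − t)/180,000.
Cancelling (1 − t) and cross-multiplying: 180,000·(EBIT − 98,000) = 280,000·(EBIT − 203,000).
Solving, EBIT = (203,000·280,000 − 98,000·180,000) / (280,000 − 180,000) = 39,200,000,000 / 100,000 = 392,000.00.

€392,000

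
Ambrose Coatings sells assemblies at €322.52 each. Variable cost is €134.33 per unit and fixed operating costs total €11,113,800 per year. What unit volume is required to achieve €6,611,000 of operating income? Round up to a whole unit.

94,186 assemblies

Each unit contributes €322.52 − €134.33 = €188.19.
Required volume = (fixed costs + target profit) ÷ CM = (€11,113,800 + €6,611,000) ÷ €188.19 = 94,185.66, so 94,186 assemblies.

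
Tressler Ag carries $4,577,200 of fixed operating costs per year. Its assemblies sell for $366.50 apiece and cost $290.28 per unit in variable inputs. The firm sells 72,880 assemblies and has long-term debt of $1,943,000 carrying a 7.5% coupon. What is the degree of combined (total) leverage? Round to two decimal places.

At 72,880 units, contribution = 72,880 × $76.22 = $5,554,913.60.
Subtracting fixed costs: EBIT = $5,554,913.60 − $4,577,200 = $977,713.60. Interest = $145,725.00, so EBIT − I = $831,988.60.
DCL = contribution ÷ (EBIT − I) = $5,554,913.60 ÷ $831,988.60 = 6.6767.

6.68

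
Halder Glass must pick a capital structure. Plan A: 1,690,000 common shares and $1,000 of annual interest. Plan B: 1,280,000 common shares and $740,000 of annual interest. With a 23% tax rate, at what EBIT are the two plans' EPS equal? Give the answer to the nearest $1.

$3,047,122

At indifference, (EBIT − 1,000)(1 − t)/1,690,000 = (EBIT − 740,000)(1 − t)/1,280,000.
Cancelling (1 − t) and cross-multiplying: 1,280,000·(EBIT − 1,000) = 1,690,000·(EBIT − 740,000).
Solving, EBIT = (740,000·1,690,000 − 1,000·1,280,000) / (1,690,000 − 1,280,000) = 1,249,320,000,000 / 410,000 = 3,047,121.95.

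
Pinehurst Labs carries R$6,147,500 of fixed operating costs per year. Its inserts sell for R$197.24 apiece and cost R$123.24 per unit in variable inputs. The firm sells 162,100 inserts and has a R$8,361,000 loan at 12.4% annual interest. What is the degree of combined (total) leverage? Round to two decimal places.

Total contribution margin = 162,100 × R$74.00 = R$11,995,400.00.
Subtracting fixed costs: EBIT = R$11,995,400.00 − R$6,147,500 = R$5,847,900.00. Interest = R$1,036,764.00.
DOL = R$11,995,400.00 ÷ R$5,847,900.00 = 2.0512; DFL = R$5,847,900.00 ÷ R$4,811,136.00 = 1.2155.
DCL = DOL × DFL = 2.0512 × 1.2155 = 2.4932.

2.49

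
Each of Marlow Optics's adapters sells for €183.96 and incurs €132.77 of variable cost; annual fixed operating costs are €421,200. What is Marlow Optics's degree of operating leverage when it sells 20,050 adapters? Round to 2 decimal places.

At 20,050 units, contribution = 20,050 × €51.19 = €1,026,359.50.
Operating income = contribution − fixed costs = €1,026,359.50 − €421,200 = €605,159.50.
Degree of operating leverage = €1,026,359.50 / €605,159.50 = 1.6960.

1.70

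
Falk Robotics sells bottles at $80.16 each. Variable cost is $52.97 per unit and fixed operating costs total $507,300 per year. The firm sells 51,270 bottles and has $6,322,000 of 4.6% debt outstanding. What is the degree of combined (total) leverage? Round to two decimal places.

Total contribution margin = 51,270 × $27.19 = $1,394,031.30.
EBIT = $1,394,031.30 − $507,300 = $886,731.30. Interest = $290,812.00, so EBIT − I = $595,919.30.
Degree of total leverage = total CM / (EBIT − interest) = $1,394,031.30 / $595,919.30 = 2.3393.

2.34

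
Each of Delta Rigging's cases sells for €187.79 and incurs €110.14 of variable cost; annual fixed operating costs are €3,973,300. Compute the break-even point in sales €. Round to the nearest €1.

Contribution margin per unit = €187.79 − €110.14 = €77.65, a CM ratio of €77.65 ÷ €187.79 = 0.4135.
Break-even sales = FC ÷ CM ratio = €3,973,300 × €187.79 / €77.65 = €9,609,092.

€9,609,092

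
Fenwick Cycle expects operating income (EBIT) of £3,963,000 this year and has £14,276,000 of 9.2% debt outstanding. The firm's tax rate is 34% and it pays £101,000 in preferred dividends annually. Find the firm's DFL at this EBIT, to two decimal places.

1.59

Interest = £1,313,392.00.
Pre-tax preferred-dividend burden = £101,000 ÷ (1 − 0.34) = £153,030.30.
DFL = EBIT ÷ [EBIT − I − D_p/(1−t)] = £3,963,000 ÷ [£3,963,000 − £1,313,392.00 − £153,030.30] = £3,963,000 ÷ £2,496,577.70 = 1.5874.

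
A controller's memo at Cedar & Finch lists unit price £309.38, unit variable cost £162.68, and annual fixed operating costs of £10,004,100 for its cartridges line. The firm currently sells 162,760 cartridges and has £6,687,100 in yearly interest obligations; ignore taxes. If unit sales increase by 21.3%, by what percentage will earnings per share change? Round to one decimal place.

+70.8%

Contribution at this volume is 162,760 × £146.70 = £23,876,892.00.
Subtracting fixed costs: EBIT = £23,876,892.00 − £10,004,100 = £13,872,792.00.
Interest = £6,687,100.00, so EBIT − I = £7,185,692.00.
Degree of combined leverage = contribution ÷ (EBIT − I) = £23,876,892.00 ÷ £7,185,692.00 = 3.3228.
%ΔEPS = DCL × %ΔSales = 3.3228 × +21.3% = +70.8%.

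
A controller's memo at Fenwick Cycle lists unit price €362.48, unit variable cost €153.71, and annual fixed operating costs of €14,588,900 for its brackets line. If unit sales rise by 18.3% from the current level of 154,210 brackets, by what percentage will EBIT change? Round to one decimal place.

Total contribution margin = 154,210 × €208.77 = €32,194,421.70.
EBIT = €32,194,421.70 − €14,588,900 = €17,605,521.70.
DOL = contribution ÷ EBIT = €32,194,421.70 ÷ €17,605,521.70 = 1.8287.
So EBIT moves 1.8287 × (+18.3%) = +33.5%.

+33.5%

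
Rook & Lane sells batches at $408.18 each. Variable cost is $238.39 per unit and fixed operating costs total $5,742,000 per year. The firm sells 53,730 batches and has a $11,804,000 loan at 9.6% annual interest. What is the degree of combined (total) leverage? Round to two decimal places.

4.06

Contribution at this volume is 53,730 × $169.79 = $9,122,816.70.
Operating income = contribution − fixed costs = $9,122,816.70 − $5,742,000 = $3,380,816.70. Interest = $1,133,184.00, so EBIT − I = $2,247,632.70.
DCL = contribution ÷ (EBIT − I) = $9,122,816.70 ÷ $2,247,632.70 = 4.0589.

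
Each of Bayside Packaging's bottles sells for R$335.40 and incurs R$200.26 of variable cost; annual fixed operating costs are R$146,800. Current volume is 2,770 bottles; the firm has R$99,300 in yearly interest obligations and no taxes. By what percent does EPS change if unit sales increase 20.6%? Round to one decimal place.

+60.1%

Total contribution margin = 2,770 × R$135.14 = R$374,337.80.
EBIT = R$374,337.80 − R$146,800 = R$227,537.80.
After interest of R$99,300.00, pre-tax earnings = R$128,237.80.
Degree of combined leverage = contribution ÷ (EBIT − I) = R$374,337.80 ÷ R$128,237.80 = 2.9191.
%ΔEPS = DCL × %ΔSales = 2.9191 × +20.6% = +60.1%.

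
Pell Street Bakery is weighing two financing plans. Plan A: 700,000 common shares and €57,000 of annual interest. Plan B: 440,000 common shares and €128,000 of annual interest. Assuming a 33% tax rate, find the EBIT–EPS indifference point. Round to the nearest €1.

€248,154

At indifference, (EBIT − 57,000)(1 − t)/700,000 = (EBIT − 128,000)(1 − t)/440,000.
The (1 − t) factor cancels: (EBIT − 57,000) × 440,000 = (EBIT − 128,000) × 700,000.
EBIT × (700,000 − 440,000) = 128,000 × 700,000 − 57,000 × 440,000 = 64,520,000,000, so EBIT = 64,520,000,000 ÷ 260,000 = 248,153.85.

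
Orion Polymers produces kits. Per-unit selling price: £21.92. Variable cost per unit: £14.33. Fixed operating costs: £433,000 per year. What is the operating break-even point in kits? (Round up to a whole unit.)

57,049 kits

Unit CM = price − variable cost = £21.92 − £14.33 = £7.59.
Units to break even: £433,000 ÷ £7.59 = 57,048.75, rounded up to 57,049.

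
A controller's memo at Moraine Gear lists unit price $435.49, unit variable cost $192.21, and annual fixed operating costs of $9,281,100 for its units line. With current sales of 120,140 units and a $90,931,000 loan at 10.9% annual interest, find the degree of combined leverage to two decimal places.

2.91

Contribution at this volume is 120,140 × $243.28 = $29,227,659.20.
EBIT = $29,227,659.20 − $9,281,100 = $19,946,559.20. Interest = $9,911,479.00, so EBIT − I = $10,035,080.20.
DCL = contribution ÷ (EBIT − I) = $29,227,659.20 ÷ $10,035,080.20 = 2.9125.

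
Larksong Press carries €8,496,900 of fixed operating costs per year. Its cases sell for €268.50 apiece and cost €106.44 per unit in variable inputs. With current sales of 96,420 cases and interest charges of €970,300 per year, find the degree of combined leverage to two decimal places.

Total contribution margin = 96,420 × €162.06 = €15,625,825.20.
EBIT = €15,625,825.20 − €8,496,900 = €7,128,925.20. Interest = €970,300.00.
DOL = €15,625,825.20 ÷ €7,128,925.20 = 2.1919; DFL = €7,128,925.20 ÷ €6,158,625.20 = 1.1576.
Combined leverage = 2.1919 × 1.1576 = 2.5373.

2.54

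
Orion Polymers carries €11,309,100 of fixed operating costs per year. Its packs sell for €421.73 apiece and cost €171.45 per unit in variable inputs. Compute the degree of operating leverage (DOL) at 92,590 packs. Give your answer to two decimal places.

Total contribution margin = 92,590 × €250.28 = €23,173,425.20.
EBIT = €23,173,425.20 − €11,309,100 = €11,864,325.20.
Degree of operating leverage = €23,173,425.20 / €11,864,325.20 = 1.9532.

1.95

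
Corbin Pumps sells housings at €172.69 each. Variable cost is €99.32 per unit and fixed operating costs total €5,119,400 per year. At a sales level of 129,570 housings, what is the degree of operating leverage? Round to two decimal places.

2.17

At 129,570 units, contribution = 129,570 × €73.37 = €9,506,550.90.
Operating income = contribution − fixed costs = €9,506,550.90 − €5,119,400 = €4,387,150.90.
Degree of operating leverage = €9,506,550.90 / €4,387,150.90 = 2.1669.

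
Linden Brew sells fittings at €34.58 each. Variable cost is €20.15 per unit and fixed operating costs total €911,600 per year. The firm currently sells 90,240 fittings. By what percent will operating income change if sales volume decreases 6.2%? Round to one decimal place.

At 90,240 units, contribution = 90,240 × €14.43 = €1,302,163.20.
Operating income = contribution − fixed costs = €1,302,163.20 − €911,600 = €390,563.20.
DOL = contribution ÷ EBIT = €1,302,163.20 ÷ €390,563.20 = 3.3341.
%ΔEBIT = DOL × %ΔSales = 3.3341 × -6.2% = -20.7%.

-20.7%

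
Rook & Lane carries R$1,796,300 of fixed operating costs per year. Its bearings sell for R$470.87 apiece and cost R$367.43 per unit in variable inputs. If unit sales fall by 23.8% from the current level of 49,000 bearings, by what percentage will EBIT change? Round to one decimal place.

Total contribution margin = 49,000 × R$103.44 = R$5,068,560.00.
Subtracting fixed costs: EBIT = R$5,068,560.00 − R$1,796,300 = R$3,272,260.00.
Degree of operating leverage = R$5,068,560.00 / R$3,272,260.00 = 1.5489.
Operating income changes by 1.5489 × -23.8% = -36.9%.

-36.9%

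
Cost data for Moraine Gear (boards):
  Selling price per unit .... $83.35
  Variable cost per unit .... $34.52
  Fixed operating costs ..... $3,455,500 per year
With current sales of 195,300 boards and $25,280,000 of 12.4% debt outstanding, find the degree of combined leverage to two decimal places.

Total contribution margin = 195,300 × $48.83 = $9,536,499.00.
Subtracting fixed costs: EBIT = $9,536,499.00 − $3,455,500 = $6,080,999.00. Interest = $3,134,720.00, so EBIT − I = $2,946,279.00.
DCL = contribution ÷ (EBIT − I) = $9,536,499.00 ÷ $2,946,279.00 = 3.2368.

3.24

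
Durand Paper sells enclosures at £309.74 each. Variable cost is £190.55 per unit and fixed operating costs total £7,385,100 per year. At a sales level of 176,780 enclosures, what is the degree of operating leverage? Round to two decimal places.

Contribution at this volume is 176,780 × £119.19 = £21,070,408.20.
EBIT = £21,070,408.20 − £7,385,100 = £13,685,308.20.
So DOL = total CM / EBIT = £21,070,408.20 / £13,685,308.20 = 1.5396.

1.54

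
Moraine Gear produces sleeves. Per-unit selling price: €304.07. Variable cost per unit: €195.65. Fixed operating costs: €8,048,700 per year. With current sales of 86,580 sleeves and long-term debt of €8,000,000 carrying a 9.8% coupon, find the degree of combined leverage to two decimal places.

Total contribution margin = 86,580 × €108.42 = €9,387,003.60.
EBIT = €9,387,003.60 − €8,048,700 = €1,338,303.60. Interest = €784,000.00, so EBIT − I = €554,303.60.
DCL = contribution ÷ (EBIT − I) = €9,387,003.60 ÷ €554,303.60 = 16.9348.

16.93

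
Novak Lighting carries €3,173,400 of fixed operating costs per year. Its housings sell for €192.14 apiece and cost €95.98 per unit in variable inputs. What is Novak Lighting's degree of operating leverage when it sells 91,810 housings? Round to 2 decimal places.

1.56

Contribution at this volume is 91,810 × €96.16 = €8,828,449.60.
Subtracting fixed costs: EBIT = €8,828,449.60 − €3,173,400 = €5,655,049.60.
So DOL = total CM / EBIT = €8,828,449.60 / €5,655,049.60 = 1.5612.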